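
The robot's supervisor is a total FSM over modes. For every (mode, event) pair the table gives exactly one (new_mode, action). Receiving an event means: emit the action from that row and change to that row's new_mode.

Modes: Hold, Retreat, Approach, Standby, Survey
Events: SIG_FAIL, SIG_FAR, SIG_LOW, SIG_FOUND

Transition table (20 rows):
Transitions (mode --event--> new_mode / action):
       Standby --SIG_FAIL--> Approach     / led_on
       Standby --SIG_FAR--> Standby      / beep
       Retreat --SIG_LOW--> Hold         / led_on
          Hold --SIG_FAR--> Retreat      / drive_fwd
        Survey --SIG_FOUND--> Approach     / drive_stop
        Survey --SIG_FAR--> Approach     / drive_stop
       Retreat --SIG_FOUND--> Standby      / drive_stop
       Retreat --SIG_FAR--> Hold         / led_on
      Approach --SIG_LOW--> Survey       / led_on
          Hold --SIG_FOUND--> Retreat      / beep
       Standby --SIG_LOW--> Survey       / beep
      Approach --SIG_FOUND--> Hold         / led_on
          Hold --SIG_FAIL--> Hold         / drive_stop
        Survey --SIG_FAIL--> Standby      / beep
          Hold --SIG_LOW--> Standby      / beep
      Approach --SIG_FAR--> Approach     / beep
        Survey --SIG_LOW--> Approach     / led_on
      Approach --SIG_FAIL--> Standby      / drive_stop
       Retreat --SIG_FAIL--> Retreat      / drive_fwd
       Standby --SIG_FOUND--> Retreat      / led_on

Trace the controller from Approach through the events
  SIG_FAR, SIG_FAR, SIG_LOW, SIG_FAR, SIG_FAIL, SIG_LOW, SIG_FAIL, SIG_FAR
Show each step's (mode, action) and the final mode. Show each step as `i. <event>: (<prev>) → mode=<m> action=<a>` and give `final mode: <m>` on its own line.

final mode: Standby

1. SIG_FAR: (Approach) → mode=Approach action=beep
2. SIG_FAR: (Approach) → mode=Approach action=beep
3. SIG_LOW: (Approach) → mode=Survey action=led_on
4. SIG_FAR: (Survey) → mode=Approach action=drive_stop
5. SIG_FAIL: (Approach) → mode=Standby action=drive_stop
6. SIG_LOW: (Standby) → mode=Survey action=beep
7. SIG_FAIL: (Survey) → mode=Standby action=beep
8. SIG_FAR: (Standby) → mode=Standby action=beep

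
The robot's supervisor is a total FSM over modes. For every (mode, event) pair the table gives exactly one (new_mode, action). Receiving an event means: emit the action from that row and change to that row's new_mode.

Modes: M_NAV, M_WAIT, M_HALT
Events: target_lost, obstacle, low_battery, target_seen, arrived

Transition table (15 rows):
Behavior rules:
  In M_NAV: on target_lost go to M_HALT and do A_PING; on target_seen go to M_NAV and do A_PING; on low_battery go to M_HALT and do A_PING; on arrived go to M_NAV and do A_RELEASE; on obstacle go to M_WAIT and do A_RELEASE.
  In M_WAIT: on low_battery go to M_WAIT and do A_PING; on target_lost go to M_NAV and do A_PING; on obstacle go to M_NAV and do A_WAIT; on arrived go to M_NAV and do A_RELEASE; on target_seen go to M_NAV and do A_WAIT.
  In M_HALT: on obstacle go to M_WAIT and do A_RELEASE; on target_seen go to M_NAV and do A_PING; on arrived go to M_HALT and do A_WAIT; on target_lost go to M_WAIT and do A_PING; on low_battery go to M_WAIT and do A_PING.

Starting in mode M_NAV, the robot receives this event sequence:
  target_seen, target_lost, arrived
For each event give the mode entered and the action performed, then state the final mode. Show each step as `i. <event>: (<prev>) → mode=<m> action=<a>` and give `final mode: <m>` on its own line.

1. target_seen: (M_NAV) → mode=M_NAV action=A_PING
2. target_lost: (M_NAV) → mode=M_HALT action=A_PING
3. arrived: (M_HALT) → mode=M_HALT action=A_WAIT

final mode: M_HALT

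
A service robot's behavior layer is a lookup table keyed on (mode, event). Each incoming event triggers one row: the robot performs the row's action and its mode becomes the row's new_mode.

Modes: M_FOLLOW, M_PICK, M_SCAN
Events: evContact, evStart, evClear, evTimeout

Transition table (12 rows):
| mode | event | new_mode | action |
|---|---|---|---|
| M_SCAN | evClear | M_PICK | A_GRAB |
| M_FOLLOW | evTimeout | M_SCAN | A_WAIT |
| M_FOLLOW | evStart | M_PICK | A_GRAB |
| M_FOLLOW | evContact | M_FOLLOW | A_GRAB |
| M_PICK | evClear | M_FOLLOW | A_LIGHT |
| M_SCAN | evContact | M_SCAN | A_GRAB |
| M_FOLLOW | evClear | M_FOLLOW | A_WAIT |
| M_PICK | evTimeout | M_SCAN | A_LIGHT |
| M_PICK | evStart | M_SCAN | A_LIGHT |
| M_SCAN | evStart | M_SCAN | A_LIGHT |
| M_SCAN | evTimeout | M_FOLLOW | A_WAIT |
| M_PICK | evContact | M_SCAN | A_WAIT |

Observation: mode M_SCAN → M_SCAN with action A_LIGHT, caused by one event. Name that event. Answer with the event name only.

try evContact: (M_SCAN, evContact) → (M_SCAN, A_GRAB)
try evStart: (M_SCAN, evStart) → (M_SCAN, A_LIGHT)  ← matches
try evClear: (M_SCAN, evClear) → (M_PICK, A_GRAB)
try evTimeout: (M_SCAN, evTimeout) → (M_FOLLOW, A_WAIT)

evStart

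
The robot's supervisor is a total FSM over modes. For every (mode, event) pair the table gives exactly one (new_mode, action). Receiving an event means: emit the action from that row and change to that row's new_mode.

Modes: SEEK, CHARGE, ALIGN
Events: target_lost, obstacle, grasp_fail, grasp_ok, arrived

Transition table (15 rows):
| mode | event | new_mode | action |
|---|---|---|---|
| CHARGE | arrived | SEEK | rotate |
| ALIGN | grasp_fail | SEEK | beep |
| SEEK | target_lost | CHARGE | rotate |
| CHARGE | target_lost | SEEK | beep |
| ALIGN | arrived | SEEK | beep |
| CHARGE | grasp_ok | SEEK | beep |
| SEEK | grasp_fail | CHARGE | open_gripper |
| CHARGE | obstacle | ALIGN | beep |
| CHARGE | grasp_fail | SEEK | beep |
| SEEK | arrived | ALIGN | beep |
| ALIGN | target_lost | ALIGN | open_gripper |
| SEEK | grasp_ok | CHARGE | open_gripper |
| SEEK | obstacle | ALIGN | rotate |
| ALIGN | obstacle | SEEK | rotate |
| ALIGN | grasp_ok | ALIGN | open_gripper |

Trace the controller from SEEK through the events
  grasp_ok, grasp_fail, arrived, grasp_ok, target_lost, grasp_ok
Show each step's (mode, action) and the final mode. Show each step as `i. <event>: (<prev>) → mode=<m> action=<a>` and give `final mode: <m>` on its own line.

final mode: ALIGN

1. grasp_ok: (SEEK) → mode=CHARGE action=open_gripper
2. grasp_fail: (CHARGE) → mode=SEEK action=beep
3. arrived: (SEEK) → mode=ALIGN action=beep
4. grasp_ok: (ALIGN) → mode=ALIGN action=open_gripper
5. target_lost: (ALIGN) → mode=ALIGN action=open_gripper
6. grasp_ok: (ALIGN) → mode=ALIGN action=open_gripper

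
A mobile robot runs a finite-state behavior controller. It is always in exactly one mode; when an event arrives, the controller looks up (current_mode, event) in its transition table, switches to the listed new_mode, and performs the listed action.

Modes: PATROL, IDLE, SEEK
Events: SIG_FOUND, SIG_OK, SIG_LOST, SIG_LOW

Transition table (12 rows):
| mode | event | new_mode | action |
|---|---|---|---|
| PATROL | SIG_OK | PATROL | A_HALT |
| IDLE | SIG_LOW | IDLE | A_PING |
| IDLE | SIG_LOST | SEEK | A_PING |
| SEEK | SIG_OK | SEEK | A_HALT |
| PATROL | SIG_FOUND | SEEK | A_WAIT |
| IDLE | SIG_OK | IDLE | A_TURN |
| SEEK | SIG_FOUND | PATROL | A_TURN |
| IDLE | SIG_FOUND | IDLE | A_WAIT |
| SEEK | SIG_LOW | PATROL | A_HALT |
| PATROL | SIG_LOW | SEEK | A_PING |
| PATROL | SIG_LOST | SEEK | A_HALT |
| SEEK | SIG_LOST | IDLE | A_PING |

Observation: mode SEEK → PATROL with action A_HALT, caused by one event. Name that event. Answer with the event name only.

try SIG_FOUND: (SEEK, SIG_FOUND) → (PATROL, A_TURN)
try SIG_OK: (SEEK, SIG_OK) → (SEEK, A_HALT)
try SIG_LOST: (SEEK, SIG_LOST) → (IDLE, A_PING)
try SIG_LOW: (SEEK, SIG_LOW) → (PATROL, A_HALT)  ← matches

SIG_LOW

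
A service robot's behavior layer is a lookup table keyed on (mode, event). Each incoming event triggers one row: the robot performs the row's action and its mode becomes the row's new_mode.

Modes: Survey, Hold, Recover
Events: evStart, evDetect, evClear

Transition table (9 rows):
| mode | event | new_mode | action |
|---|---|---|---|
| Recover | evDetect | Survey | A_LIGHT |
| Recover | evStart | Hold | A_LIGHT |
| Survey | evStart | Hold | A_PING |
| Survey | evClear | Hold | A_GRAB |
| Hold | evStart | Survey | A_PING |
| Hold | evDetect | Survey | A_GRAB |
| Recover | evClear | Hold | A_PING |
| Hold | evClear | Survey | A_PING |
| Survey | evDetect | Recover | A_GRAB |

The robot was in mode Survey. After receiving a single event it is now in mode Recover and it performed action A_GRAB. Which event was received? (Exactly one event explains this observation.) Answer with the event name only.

try evStart: (Survey, evStart) → (Hold, A_PING)
try evDetect: (Survey, evDetect) → (Recover, A_GRAB)  ← matches
try evClear: (Survey, evClear) → (Hold, A_GRAB)

evDetect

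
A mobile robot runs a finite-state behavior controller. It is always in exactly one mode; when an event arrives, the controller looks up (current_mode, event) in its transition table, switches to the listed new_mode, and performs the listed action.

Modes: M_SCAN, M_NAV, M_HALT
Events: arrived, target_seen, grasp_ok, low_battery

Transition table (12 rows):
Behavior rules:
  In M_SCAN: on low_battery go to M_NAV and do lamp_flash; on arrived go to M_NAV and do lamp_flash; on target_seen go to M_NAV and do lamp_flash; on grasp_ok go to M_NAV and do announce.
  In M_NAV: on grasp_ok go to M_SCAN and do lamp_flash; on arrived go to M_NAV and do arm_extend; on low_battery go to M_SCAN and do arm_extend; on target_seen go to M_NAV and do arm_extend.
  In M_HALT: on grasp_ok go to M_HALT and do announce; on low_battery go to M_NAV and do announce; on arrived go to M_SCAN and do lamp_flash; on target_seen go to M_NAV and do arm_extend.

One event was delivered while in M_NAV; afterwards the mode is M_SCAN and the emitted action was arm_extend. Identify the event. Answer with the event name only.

low_battery

try arrived: (M_NAV, arrived) → (M_NAV, arm_extend)
try target_seen: (M_NAV, target_seen) → (M_NAV, arm_extend)
try grasp_ok: (M_NAV, grasp_ok) → (M_SCAN, lamp_flash)
try low_battery: (M_NAV, low_battery) → (M_SCAN, arm_extend)  ← matches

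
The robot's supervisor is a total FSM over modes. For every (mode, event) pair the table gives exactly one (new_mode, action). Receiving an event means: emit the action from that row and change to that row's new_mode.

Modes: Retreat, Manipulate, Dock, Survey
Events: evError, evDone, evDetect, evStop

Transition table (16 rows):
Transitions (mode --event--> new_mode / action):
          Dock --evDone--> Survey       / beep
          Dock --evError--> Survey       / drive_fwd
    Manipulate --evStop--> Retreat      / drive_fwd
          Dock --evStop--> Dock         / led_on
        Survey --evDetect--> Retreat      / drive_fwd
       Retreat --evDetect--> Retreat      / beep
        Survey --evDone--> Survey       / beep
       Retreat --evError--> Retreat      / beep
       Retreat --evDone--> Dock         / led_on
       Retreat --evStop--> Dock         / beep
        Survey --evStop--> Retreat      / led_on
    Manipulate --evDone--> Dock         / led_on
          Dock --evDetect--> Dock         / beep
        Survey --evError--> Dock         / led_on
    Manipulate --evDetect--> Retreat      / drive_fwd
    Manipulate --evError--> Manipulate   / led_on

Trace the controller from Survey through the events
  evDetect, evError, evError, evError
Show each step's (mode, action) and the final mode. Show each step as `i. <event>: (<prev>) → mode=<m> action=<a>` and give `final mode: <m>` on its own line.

final mode: Retreat

1. evDetect: (Survey) → mode=Retreat action=drive_fwd
2. evError: (Retreat) → mode=Retreat action=beep
3. evError: (Retreat) → mode=Retreat action=beep
4. evError: (Retreat) → mode=Retreat action=beep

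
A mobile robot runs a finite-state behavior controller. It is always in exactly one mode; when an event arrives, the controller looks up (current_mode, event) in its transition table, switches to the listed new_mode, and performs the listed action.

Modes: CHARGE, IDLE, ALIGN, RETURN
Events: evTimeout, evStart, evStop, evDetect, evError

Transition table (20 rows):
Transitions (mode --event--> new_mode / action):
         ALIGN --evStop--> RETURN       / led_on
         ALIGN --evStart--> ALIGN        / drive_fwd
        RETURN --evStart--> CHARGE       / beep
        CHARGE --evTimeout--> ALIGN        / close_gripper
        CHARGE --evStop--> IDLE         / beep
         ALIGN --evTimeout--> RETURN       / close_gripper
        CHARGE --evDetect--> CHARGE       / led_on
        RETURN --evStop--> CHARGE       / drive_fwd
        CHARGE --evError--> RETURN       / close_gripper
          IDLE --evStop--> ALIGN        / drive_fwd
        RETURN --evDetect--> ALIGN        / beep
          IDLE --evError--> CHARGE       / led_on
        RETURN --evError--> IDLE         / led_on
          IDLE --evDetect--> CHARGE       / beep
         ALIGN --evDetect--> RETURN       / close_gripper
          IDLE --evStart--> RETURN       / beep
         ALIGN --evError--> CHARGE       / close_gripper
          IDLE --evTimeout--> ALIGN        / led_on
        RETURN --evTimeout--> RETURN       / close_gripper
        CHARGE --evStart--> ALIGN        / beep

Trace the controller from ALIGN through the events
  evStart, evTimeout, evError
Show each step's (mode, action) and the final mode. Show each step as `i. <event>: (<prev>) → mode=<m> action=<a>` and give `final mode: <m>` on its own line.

1. evStart: (ALIGN) → mode=ALIGN action=drive_fwd
2. evTimeout: (ALIGN) → mode=RETURN action=close_gripper
3. evError: (RETURN) → mode=IDLE action=led_on

final mode: IDLE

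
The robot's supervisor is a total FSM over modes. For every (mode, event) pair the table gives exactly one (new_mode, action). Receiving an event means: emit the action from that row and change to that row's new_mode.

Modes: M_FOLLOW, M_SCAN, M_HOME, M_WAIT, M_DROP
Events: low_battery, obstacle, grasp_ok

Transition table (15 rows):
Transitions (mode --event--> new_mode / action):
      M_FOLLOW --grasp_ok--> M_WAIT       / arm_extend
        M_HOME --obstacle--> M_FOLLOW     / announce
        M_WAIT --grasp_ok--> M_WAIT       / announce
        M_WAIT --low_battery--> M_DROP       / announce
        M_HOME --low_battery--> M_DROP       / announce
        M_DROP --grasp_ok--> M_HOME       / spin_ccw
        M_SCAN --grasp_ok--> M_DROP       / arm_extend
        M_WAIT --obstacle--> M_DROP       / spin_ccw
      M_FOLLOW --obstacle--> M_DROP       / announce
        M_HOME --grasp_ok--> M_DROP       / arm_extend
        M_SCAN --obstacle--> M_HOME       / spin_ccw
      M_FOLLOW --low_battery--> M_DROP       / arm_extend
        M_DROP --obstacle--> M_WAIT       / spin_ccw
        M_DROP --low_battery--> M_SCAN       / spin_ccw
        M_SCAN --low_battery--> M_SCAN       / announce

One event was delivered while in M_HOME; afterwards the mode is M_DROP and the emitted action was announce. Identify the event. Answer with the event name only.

try low_battery: (M_HOME, low_battery) → (M_DROP, announce)  ← matches
try obstacle: (M_HOME, obstacle) → (M_FOLLOW, announce)
try grasp_ok: (M_HOME, grasp_ok) → (M_DROP, arm_extend)

low_battery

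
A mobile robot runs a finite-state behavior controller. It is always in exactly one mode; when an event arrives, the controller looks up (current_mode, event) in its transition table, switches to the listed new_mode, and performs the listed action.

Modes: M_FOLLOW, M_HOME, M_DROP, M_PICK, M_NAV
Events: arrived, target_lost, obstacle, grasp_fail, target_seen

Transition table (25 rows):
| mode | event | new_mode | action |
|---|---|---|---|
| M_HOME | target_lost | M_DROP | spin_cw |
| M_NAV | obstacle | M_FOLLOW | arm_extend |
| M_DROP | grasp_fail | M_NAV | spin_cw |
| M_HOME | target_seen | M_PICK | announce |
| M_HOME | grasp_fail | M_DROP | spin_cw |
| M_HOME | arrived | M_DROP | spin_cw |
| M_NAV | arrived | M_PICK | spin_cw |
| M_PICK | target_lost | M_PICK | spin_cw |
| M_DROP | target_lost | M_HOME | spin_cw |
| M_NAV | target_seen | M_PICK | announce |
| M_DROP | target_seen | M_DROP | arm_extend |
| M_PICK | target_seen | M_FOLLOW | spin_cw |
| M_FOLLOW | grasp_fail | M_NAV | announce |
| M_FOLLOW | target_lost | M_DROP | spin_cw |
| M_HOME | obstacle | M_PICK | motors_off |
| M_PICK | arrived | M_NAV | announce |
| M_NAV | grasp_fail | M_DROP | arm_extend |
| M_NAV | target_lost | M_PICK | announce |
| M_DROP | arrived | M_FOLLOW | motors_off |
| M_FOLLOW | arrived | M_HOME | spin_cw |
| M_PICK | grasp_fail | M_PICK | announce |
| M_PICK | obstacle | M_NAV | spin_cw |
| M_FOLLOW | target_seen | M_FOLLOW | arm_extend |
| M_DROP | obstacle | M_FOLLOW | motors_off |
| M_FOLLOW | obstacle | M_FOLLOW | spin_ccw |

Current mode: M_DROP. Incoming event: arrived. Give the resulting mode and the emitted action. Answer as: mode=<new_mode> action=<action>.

mode=M_FOLLOW action=motors_off

current mode = M_DROP; filter table to that mode:
  (M_DROP, grasp_fail) → (M_NAV, spin_cw)
  (M_DROP, target_lost) → (M_HOME, spin_cw)
  (M_DROP, target_seen) → (M_DROP, arm_extend)
  (M_DROP, arrived) → (M_FOLLOW, motors_off)  ← event matches
  (M_DROP, obstacle) → (M_FOLLOW, motors_off)
event = arrived selects (M_FOLLOW, motors_off)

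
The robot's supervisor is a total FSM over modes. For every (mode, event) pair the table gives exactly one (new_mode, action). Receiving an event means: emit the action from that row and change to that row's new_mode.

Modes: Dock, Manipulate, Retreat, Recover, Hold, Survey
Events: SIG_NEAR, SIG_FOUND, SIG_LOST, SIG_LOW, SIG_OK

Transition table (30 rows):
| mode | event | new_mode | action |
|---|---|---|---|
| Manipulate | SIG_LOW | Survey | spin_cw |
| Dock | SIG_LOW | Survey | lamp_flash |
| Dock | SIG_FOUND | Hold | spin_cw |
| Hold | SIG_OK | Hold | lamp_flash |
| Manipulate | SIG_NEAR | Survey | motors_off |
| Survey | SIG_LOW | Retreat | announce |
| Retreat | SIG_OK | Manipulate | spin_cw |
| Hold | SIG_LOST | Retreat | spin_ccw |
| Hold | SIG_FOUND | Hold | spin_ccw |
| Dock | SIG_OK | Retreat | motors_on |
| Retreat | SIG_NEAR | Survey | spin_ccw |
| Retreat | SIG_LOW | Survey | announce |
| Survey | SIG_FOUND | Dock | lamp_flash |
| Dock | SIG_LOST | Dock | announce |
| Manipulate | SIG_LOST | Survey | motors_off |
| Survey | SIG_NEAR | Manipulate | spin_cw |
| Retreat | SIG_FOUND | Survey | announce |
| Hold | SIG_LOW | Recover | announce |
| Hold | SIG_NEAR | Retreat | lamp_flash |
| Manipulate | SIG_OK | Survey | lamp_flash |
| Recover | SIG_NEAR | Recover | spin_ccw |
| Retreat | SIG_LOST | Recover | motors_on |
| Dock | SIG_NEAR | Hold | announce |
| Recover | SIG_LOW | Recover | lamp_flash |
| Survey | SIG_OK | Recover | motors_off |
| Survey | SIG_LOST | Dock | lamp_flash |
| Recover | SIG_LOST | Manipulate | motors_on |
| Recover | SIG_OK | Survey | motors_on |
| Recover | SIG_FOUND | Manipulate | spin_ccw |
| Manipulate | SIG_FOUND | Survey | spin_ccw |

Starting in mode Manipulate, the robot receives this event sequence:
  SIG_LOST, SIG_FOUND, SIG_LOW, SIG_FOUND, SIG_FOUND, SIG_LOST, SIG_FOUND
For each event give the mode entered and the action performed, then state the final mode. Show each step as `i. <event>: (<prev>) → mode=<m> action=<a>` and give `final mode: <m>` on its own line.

final mode: Survey

1. SIG_LOST: (Manipulate) → mode=Survey action=motors_off
2. SIG_FOUND: (Survey) → mode=Dock action=lamp_flash
3. SIG_LOW: (Dock) → mode=Survey action=lamp_flash
4. SIG_FOUND: (Survey) → mode=Dock action=lamp_flash
5. SIG_FOUND: (Dock) → mode=Hold action=spin_cw
6. SIG_LOST: (Hold) → mode=Retreat action=spin_ccw
7. SIG_FOUND: (Retreat) → mode=Survey action=announce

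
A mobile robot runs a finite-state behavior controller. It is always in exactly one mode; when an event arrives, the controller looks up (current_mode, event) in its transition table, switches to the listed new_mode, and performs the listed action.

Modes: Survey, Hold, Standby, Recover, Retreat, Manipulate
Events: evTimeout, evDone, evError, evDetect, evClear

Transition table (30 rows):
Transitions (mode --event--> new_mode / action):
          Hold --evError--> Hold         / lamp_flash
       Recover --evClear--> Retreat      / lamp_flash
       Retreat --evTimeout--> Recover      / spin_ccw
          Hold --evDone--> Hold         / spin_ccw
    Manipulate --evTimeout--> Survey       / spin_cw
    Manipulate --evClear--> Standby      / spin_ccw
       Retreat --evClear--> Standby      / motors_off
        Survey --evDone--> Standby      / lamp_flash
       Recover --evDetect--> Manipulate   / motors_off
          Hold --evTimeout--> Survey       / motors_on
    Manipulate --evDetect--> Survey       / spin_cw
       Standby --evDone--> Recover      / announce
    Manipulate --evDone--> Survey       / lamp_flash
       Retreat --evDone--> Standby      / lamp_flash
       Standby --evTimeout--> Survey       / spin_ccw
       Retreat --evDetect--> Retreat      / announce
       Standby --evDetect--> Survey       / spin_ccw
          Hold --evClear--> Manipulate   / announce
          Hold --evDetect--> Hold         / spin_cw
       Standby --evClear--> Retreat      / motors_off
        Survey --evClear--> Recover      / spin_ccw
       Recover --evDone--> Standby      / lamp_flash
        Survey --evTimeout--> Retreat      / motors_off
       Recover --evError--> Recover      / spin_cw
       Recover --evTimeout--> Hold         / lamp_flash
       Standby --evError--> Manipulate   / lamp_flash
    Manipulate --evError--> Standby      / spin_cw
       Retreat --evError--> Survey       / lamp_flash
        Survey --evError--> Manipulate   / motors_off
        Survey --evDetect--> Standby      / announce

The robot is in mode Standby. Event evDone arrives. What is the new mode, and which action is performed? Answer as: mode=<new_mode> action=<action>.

current mode = Standby; filter table to that mode:
  (Standby, evDone) → (Recover, announce)  ← event matches
  (Standby, evTimeout) → (Survey, spin_ccw)
  (Standby, evDetect) → (Survey, spin_ccw)
  (Standby, evClear) → (Retreat, motors_off)
  (Standby, evError) → (Manipulate, lamp_flash)
event = evDone selects (Recover, announce)

mode=Recover action=announce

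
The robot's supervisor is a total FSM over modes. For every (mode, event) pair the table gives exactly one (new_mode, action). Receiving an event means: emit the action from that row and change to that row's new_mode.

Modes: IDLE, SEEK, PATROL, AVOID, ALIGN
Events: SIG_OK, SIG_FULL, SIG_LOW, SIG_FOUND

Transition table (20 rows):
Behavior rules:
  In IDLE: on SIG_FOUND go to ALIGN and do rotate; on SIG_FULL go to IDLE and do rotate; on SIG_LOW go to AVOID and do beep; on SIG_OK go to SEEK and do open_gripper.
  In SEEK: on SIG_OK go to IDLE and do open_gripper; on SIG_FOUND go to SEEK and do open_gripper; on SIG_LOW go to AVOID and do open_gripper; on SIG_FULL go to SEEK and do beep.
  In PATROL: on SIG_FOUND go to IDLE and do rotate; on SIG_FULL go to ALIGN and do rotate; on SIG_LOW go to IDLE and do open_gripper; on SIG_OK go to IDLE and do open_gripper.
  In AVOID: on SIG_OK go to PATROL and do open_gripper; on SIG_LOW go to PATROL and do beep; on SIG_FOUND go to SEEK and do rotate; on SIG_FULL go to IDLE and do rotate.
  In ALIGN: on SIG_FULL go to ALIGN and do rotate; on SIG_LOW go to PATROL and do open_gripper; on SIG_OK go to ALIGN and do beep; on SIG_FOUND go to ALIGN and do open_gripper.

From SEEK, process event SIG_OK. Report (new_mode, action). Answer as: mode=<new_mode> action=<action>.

current mode = SEEK; filter table to that mode:
  (SEEK, SIG_OK) → (IDLE, open_gripper)  ← event matches
  (SEEK, SIG_FOUND) → (SEEK, open_gripper)
  (SEEK, SIG_LOW) → (AVOID, open_gripper)
  (SEEK, SIG_FULL) → (SEEK, beep)
event = SIG_OK selects (IDLE, open_gripper)

mode=IDLE action=open_gripper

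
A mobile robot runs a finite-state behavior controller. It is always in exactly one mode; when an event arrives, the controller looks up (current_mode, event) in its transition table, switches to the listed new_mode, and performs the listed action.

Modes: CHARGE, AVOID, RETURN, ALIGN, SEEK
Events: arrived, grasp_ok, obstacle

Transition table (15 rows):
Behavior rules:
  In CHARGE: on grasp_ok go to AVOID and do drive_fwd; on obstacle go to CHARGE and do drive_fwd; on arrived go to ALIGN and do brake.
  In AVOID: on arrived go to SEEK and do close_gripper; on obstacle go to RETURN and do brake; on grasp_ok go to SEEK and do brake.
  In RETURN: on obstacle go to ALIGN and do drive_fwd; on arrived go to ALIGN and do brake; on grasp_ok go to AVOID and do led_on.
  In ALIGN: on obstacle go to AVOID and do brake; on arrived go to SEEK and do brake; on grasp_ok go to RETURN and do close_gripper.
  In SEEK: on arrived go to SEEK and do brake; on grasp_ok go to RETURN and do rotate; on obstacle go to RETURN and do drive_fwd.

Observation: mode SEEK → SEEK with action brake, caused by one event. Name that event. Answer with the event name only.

try arrived: (SEEK, arrived) → (SEEK, brake)  ← matches
try grasp_ok: (SEEK, grasp_ok) → (RETURN, rotate)
try obstacle: (SEEK, obstacle) → (RETURN, drive_fwd)

arrived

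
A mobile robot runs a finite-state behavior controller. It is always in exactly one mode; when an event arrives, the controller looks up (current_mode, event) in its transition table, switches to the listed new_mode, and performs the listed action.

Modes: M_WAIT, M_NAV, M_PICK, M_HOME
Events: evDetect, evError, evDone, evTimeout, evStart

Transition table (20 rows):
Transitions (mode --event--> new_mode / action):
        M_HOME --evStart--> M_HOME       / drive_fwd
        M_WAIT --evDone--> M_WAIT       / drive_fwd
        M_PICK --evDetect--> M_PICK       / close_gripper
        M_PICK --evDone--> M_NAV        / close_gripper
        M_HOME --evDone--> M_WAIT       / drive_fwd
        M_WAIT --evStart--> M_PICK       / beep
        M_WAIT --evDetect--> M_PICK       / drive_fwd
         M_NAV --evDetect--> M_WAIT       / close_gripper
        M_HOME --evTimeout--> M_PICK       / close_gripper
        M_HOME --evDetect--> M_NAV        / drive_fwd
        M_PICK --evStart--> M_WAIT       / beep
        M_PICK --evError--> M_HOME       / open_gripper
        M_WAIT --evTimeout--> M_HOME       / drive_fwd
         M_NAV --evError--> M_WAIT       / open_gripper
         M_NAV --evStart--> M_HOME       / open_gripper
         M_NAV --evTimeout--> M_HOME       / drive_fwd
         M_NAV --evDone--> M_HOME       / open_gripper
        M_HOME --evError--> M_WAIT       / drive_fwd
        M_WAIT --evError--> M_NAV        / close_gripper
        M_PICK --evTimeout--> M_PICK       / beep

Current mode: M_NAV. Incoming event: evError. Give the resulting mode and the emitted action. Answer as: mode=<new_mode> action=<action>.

mode=M_WAIT action=open_gripper

current mode = M_NAV; filter table to that mode:
  (M_NAV, evDetect) → (M_WAIT, close_gripper)
  (M_NAV, evError) → (M_WAIT, open_gripper)  ← event matches
  (M_NAV, evStart) → (M_HOME, open_gripper)
  (M_NAV, evTimeout) → (M_HOME, drive_fwd)
  (M_NAV, evDone) → (M_HOME, open_gripper)
event = evError selects (M_WAIT, open_gripper)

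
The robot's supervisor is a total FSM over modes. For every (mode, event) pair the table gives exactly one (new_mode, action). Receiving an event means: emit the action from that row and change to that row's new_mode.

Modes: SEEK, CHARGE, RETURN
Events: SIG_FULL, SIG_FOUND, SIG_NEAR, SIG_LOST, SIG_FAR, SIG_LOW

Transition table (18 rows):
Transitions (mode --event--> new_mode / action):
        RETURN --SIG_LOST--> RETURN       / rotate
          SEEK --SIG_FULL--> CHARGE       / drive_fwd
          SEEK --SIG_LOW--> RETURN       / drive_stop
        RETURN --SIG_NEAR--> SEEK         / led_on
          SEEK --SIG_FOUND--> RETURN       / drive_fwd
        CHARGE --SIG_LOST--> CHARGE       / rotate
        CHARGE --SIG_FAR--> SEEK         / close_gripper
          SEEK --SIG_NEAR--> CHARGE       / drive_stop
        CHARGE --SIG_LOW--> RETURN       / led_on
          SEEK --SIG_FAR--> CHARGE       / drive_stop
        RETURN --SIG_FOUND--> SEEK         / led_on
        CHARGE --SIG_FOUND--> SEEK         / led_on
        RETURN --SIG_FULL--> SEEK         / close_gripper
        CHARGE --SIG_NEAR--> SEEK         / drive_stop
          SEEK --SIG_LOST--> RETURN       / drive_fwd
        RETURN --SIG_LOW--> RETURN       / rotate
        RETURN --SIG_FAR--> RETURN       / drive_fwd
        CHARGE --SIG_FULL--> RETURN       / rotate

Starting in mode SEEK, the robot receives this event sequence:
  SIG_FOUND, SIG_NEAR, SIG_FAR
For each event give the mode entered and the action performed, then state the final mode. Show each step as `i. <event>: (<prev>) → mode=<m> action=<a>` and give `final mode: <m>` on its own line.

1. SIG_FOUND: (SEEK) → mode=RETURN action=drive_fwd
2. SIG_NEAR: (RETURN) → mode=SEEK action=led_on
3. SIG_FAR: (SEEK) → mode=CHARGE action=drive_stop

final mode: CHARGE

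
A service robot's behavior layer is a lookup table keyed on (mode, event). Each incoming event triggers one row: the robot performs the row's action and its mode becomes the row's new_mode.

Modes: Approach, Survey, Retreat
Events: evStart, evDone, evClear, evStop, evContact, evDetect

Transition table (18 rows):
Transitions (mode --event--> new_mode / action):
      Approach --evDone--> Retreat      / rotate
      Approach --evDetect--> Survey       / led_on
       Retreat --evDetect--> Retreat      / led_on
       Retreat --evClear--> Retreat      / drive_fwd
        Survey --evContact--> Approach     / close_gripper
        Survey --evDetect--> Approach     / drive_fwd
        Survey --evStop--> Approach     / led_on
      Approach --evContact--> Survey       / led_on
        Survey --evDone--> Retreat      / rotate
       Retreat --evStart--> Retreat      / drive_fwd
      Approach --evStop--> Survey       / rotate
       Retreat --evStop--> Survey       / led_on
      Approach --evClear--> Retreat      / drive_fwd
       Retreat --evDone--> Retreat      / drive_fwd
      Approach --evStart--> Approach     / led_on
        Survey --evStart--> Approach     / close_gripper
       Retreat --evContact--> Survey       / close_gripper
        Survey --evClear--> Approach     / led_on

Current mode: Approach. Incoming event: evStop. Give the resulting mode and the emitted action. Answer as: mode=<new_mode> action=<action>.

current mode = Approach; filter table to that mode:
  (Approach, evDone) → (Retreat, rotate)
  (Approach, evDetect) → (Survey, led_on)
  (Approach, evContact) → (Survey, led_on)
  (Approach, evStop) → (Survey, rotate)  ← event matches
  (Approach, evClear) → (Retreat, drive_fwd)
  (Approach, evStart) → (Approach, led_on)
event = evStop selects (Survey, rotate)

mode=Survey action=rotate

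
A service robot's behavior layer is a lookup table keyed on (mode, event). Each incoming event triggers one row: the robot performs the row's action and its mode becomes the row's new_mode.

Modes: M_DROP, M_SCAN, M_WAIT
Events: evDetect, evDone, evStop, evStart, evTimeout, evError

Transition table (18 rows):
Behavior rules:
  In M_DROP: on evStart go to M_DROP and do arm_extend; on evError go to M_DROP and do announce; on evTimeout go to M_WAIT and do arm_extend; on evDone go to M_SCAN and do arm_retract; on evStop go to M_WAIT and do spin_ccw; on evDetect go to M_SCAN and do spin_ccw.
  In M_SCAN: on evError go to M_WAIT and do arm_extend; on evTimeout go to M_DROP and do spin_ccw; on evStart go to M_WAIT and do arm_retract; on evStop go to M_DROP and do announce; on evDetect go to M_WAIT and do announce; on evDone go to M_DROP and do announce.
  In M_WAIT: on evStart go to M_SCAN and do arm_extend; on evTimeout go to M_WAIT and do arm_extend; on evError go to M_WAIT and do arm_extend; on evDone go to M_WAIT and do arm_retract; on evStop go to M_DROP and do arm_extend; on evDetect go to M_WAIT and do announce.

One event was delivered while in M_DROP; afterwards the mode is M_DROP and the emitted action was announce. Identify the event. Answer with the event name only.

evError

try evDetect: (M_DROP, evDetect) → (M_SCAN, spin_ccw)
try evDone: (M_DROP, evDone) → (M_SCAN, arm_retract)
try evStop: (M_DROP, evStop) → (M_WAIT, spin_ccw)
try evStart: (M_DROP, evStart) → (M_DROP, arm_extend)
try evTimeout: (M_DROP, evTimeout) → (M_WAIT, arm_extend)
try evError: (M_DROP, evError) → (M_DROP, announce)  ← matches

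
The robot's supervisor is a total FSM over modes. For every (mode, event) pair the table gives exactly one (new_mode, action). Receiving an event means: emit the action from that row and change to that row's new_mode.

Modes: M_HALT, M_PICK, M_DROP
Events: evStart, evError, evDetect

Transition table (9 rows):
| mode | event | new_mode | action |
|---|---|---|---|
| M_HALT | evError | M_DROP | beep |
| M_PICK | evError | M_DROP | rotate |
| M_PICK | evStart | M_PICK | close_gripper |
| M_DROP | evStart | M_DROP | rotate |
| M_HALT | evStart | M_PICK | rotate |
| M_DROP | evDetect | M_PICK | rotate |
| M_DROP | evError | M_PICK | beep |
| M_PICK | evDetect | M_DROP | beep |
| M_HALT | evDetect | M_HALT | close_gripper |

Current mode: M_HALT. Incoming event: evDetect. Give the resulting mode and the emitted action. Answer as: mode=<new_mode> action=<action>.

current mode = M_HALT; filter table to that mode:
  (M_HALT, evError) → (M_DROP, beep)
  (M_HALT, evStart) → (M_PICK, rotate)
  (M_HALT, evDetect) → (M_HALT, close_gripper)  ← event matches
event = evDetect selects (M_HALT, close_gripper)

mode=M_HALT action=close_gripper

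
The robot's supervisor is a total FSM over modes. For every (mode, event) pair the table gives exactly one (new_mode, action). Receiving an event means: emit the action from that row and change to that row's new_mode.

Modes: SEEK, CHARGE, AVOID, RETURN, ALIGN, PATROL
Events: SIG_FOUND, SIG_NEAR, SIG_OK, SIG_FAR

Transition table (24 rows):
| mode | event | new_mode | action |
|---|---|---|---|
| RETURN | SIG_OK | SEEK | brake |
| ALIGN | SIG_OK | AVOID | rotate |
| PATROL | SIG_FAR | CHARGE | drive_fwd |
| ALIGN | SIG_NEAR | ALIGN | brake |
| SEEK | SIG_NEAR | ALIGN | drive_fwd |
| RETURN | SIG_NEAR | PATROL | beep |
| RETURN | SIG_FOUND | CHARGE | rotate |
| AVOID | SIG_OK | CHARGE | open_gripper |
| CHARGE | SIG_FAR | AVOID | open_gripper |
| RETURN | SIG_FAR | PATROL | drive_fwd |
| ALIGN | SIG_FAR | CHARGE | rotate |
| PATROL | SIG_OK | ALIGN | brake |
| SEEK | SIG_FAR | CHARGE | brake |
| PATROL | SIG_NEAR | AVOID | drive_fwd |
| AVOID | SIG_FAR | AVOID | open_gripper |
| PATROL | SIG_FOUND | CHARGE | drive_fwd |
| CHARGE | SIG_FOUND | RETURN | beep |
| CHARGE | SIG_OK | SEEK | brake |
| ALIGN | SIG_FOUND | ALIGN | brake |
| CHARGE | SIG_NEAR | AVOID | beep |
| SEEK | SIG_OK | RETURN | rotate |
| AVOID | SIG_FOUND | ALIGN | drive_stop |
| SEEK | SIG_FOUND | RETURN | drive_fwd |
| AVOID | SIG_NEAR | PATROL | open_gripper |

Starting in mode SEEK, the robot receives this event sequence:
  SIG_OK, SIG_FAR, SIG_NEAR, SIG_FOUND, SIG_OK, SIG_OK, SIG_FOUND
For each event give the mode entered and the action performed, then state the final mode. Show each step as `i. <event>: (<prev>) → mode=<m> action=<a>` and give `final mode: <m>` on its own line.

final mode: RETURN

1. SIG_OK: (SEEK) → mode=RETURN action=rotate
2. SIG_FAR: (RETURN) → mode=PATROL action=drive_fwd
3. SIG_NEAR: (PATROL) → mode=AVOID action=drive_fwd
4. SIG_FOUND: (AVOID) → mode=ALIGN action=drive_stop
5. SIG_OK: (ALIGN) → mode=AVOID action=rotate
6. SIG_OK: (AVOID) → mode=CHARGE action=open_gripper
7. SIG_FOUND: (CHARGE) → mode=RETURN action=beep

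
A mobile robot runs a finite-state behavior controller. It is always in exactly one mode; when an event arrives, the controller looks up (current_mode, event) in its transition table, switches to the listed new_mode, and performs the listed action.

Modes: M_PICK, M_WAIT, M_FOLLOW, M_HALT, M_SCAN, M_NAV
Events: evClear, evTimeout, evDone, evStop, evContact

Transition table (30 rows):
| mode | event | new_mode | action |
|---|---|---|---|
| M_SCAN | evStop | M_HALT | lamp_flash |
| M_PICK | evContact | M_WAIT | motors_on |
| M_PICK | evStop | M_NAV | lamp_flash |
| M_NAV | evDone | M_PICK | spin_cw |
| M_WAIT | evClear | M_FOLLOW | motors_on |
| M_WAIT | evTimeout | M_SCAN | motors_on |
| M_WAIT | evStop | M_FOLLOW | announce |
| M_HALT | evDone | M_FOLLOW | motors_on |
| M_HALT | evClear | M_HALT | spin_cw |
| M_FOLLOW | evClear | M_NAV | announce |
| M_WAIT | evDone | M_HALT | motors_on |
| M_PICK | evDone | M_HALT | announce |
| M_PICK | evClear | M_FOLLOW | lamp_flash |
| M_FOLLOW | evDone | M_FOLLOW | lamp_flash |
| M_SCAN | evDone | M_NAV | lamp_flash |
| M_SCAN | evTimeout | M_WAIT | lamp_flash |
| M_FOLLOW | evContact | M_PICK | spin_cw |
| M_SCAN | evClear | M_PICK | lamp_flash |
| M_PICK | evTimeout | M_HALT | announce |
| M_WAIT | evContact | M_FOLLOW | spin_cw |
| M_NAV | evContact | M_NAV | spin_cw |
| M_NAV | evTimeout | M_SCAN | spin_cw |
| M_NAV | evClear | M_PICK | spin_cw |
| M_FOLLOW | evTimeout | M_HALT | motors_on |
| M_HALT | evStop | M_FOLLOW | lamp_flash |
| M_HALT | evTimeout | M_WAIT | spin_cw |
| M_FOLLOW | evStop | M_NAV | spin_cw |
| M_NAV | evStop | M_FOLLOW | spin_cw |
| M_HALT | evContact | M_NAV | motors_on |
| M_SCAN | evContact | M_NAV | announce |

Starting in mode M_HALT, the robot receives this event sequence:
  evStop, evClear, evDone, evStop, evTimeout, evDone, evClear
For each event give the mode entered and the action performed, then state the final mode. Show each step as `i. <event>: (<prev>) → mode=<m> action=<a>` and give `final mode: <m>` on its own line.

1. evStop: (M_HALT) → mode=M_FOLLOW action=lamp_flash
2. evClear: (M_FOLLOW) → mode=M_NAV action=announce
3. evDone: (M_NAV) → mode=M_PICK action=spin_cw
4. evStop: (M_PICK) → mode=M_NAV action=lamp_flash
5. evTimeout: (M_NAV) → mode=M_SCAN action=spin_cw
6. evDone: (M_SCAN) → mode=M_NAV action=lamp_flash
7. evClear: (M_NAV) → mode=M_PICK action=spin_cw

final mode: M_PICK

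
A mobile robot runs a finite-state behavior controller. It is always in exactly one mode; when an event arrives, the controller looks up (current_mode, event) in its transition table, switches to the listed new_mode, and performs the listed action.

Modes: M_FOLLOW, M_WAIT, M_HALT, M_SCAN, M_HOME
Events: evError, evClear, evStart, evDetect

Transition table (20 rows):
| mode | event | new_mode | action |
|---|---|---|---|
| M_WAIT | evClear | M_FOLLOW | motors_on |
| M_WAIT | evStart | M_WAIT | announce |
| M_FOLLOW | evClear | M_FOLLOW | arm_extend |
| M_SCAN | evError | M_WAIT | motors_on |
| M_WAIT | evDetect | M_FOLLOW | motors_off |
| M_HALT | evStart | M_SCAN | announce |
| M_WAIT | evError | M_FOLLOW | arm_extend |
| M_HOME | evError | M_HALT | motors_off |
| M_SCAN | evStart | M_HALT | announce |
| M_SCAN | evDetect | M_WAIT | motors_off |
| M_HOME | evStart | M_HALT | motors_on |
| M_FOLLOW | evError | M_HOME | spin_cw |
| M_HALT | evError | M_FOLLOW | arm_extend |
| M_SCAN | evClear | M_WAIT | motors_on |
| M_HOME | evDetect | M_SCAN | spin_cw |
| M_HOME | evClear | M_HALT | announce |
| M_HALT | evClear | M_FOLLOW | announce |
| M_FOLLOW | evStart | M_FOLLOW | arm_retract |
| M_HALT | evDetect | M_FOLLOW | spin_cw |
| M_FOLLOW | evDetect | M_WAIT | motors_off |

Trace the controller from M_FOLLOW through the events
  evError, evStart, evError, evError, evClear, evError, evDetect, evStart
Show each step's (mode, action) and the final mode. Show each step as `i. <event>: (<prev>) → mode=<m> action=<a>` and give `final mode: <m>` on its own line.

final mode: M_WAIT

1. evError: (M_FOLLOW) → mode=M_HOME action=spin_cw
2. evStart: (M_HOME) → mode=M_HALT action=motors_on
3. evError: (M_HALT) → mode=M_FOLLOW action=arm_extend
4. evError: (M_FOLLOW) → mode=M_HOME action=spin_cw
5. evClear: (M_HOME) → mode=M_HALT action=announce
6. evError: (M_HALT) → mode=M_FOLLOW action=arm_extend
7. evDetect: (M_FOLLOW) → mode=M_WAIT action=motors_off
8. evStart: (M_WAIT) → mode=M_WAIT action=announce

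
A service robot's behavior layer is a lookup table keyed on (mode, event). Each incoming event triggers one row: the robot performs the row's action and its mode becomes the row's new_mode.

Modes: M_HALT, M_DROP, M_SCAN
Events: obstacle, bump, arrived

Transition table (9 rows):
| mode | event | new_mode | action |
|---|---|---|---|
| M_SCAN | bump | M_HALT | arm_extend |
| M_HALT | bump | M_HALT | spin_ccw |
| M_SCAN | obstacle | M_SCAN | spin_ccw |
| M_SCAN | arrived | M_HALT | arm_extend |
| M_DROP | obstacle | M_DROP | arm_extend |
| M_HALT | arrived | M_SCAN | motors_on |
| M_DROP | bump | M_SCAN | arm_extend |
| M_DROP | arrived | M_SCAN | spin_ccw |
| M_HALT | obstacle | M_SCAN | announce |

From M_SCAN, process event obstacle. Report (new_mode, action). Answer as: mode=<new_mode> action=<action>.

mode=M_SCAN action=spin_ccw

current mode = M_SCAN; filter table to that mode:
  (M_SCAN, bump) → (M_HALT, arm_extend)
  (M_SCAN, obstacle) → (M_SCAN, spin_ccw)  ← event matches
  (M_SCAN, arrived) → (M_HALT, arm_extend)
event = obstacle selects (M_SCAN, spin_ccw)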